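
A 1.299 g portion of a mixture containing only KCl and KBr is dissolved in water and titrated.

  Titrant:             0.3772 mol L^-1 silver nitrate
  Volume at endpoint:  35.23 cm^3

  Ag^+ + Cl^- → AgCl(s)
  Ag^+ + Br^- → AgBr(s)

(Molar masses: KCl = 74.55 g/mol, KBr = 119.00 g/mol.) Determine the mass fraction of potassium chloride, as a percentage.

36.46 %

n(AgNO3) = 0.03523 × 0.3772 = 0.01329 mol
Let x = n(KCl), y = n(KBr).
Titrant: 1x + 1y = 0.01329;  mass: 74.55x + 119.00y = 1.299
Solving, x = 6.352 × 10^-3 mol, y = 6.936 × 10^-3 mol
mass of KCl = 6.352 × 10^-3 × 74.55 = 0.4736 g
% KCl = 0.4736 / 1.299 × 100 = 36.46 %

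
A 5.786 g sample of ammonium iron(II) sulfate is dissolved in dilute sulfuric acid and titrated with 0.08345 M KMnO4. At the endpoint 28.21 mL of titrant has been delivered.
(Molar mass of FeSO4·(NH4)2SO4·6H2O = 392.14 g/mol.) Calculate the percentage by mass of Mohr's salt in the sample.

79.77 %

MnO4^- + 5 Fe^2+ + 8 H^+ → Mn^2+ + 5 Fe^3+ + 4 H2O
n(KMnO4) = 0.02821 L × 0.08345 mol/L = 2.354 × 10^-3 mol
From the 5:1 ratio, n(FeSO4·(NH4)2SO4·6H2O) = 5/1 × 2.354 × 10^-3 = 0.01177 mol
mass of FeSO4·(NH4)2SO4·6H2O = 0.01177 × 392.14 g/mol = 4.616 g
% FeSO4·(NH4)2SO4·6H2O = 4.616 / 5.786 × 100 = 79.77 %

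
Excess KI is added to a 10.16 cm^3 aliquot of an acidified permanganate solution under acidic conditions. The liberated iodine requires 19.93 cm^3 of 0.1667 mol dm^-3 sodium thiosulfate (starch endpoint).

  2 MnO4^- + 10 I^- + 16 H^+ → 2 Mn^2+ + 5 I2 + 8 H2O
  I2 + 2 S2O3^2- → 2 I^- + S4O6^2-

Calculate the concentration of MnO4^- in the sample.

n(S2O3^2-) = 0.01993 × 0.1667 = 3.322 × 10^-3 mol
n(I2) = n(S2O3^2-)/2 = 1.661 × 10^-3 mol
From the 2:5 ratio, n(MnO4^-) in the aliquot = 2/5 × 1.661 × 10^-3 = 6.645 × 10^-4 mol
[MnO4^-] = 6.645 × 10^-4 / 0.01016 = 0.06540 mol/L

0.06540 mol/L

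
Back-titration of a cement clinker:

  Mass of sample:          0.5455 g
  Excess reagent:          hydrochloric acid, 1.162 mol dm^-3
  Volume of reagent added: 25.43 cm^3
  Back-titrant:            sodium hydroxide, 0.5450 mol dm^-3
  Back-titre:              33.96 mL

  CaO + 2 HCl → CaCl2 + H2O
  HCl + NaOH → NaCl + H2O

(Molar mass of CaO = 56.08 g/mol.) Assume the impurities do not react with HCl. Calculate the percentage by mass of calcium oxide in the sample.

n(HCl) added = 0.02543 × 1.162 = 0.02955 mol
n(NaOH) used in back-titration = 0.03396 × 0.5450 = 0.01851 mol
n(HCl) left over = 0.01851 mol (1:1 ratio)
n(HCl) consumed by analyte = 0.02955 − 0.01851 = 0.01104 mol
From the 1:2 ratio, n(CaO) = 1/2 × 0.01104 = 5.521 × 10^-3 mol
mass of CaO = 5.521 × 10^-3 × 56.08 = 0.3096 g
% CaO = 0.3096 / 0.5455 × 100 = 56.76 %

56.76 %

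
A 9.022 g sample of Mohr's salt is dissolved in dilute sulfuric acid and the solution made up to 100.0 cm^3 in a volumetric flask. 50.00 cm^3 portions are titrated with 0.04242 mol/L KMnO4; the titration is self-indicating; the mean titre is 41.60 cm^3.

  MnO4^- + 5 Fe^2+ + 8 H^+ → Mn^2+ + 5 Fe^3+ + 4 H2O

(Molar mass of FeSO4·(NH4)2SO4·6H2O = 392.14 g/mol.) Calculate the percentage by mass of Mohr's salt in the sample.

n(KMnO4) per titration = 0.04160 × 0.04242 = 1.765 × 10^-3 mol
From the 5:1 ratio, n(FeSO4·(NH4)2SO4·6H2O) in each aliquot = 5/1 × 1.765 × 10^-3 = 8.823 × 10^-3 mol
n(FeSO4·(NH4)2SO4·6H2O) in the whole flask = 8.823 × 10^-3 × 100.0/50.00 = 0.01765 mol
mass of FeSO4·(NH4)2SO4·6H2O = 0.01765 × 392.14 = 6.920 g
% FeSO4·(NH4)2SO4·6H2O = 6.920 / 9.022 × 100 = 76.70 %

76.70 %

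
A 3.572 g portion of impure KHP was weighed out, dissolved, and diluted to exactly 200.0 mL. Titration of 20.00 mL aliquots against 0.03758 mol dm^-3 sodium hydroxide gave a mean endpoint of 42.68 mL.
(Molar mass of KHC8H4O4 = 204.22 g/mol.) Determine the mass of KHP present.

3.276 g

KHC8H4O4 + NaOH → KNaC8H4O4 + H2O
n(NaOH) per titration = 0.04268 × 0.03758 = 1.604 × 10^-3 mol
n(KHC8H4O4) in each aliquot = 1.604 × 10^-3 mol (1:1 ratio)
n(KHC8H4O4) in the whole flask = 1.604 × 10^-3 × 200.0/20.00 = 0.01604 mol
mass of KHC8H4O4 = 0.01604 × 204.22 = 3.276 g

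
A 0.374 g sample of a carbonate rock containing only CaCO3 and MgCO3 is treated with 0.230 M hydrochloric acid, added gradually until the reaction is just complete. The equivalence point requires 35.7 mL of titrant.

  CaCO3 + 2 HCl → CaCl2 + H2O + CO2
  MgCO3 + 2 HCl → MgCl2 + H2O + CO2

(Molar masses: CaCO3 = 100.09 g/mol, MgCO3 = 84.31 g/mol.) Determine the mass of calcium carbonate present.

n(HCl) = 0.0357 × 0.230 = 8.21 × 10^-3 mol
Let x = n(CaCO3), y = n(MgCO3).
Titrant: 2x + 2y = 8.21 × 10^-3;  mass: 100.09x + 84.31y = 0.374
Solving, x = 1.77 × 10^-3 mol, y = 2.34 × 10^-3 mol
mass of CaCO3 = 1.77 × 10^-3 × 100.09 = 0.177 g

0.177 g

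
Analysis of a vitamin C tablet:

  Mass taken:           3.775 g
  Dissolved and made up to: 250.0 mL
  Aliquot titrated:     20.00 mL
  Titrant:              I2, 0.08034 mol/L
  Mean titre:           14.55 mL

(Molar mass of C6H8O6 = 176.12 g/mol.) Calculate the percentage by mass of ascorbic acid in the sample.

C6H8O6 + I2 → C6H6O6 + 2 HI
n(I2) per titration = 0.01455 × 0.08034 = 1.169 × 10^-3 mol
n(C6H8O6) in each aliquot = 1.169 × 10^-3 mol (1:1 ratio)
n(C6H8O6) in the whole flask = 1.169 × 10^-3 × 250.0/20.00 = 0.01461 mol
mass of C6H8O6 = 0.01461 × 176.12 = 2.573 g
% C6H8O6 = 2.573 / 3.775 × 100 = 68.17 %

68.17 %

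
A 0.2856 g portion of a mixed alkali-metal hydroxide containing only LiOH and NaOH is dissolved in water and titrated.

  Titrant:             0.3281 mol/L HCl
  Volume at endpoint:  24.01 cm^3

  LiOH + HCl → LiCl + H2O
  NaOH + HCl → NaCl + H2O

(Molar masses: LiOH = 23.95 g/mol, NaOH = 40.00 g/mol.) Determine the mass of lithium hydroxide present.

0.04403 g

n(HCl) = 0.02401 × 0.3281 = 7.878 × 10^-3 mol
Let x = n(LiOH), y = n(NaOH).
Titrant: 1x + 1y = 7.878 × 10^-3;  mass: 23.95x + 40.00y = 0.2856
Solving, x = 1.838 × 10^-3 mol, y = 6.039 × 10^-3 mol
mass of LiOH = 1.838 × 10^-3 × 23.95 = 0.04403 g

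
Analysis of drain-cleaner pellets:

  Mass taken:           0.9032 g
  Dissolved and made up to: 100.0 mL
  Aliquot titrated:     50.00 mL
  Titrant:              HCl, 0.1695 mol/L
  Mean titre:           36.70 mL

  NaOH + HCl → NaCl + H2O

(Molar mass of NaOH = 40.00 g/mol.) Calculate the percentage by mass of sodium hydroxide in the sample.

55.10 %

n(HCl) per titration = 0.03670 × 0.1695 = 6.221 × 10^-3 mol
n(NaOH) in each aliquot = 6.221 × 10^-3 mol (1:1 ratio)
n(NaOH) in the whole flask = 6.221 × 10^-3 × 100.0/50.00 = 0.01244 mol
mass of NaOH = 0.01244 × 40.00 = 0.4977 g
% NaOH = 0.4977 / 0.9032 × 100 = 55.10 %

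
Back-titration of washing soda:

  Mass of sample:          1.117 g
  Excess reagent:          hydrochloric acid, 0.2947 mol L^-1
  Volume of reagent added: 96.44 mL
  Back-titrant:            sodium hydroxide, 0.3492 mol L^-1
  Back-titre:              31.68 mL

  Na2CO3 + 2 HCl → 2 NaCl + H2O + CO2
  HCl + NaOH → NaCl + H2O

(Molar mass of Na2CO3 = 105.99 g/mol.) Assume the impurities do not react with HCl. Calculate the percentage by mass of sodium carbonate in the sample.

n(HCl) added = 0.09644 × 0.2947 = 0.02842 mol
n(NaOH) used in back-titration = 0.03168 × 0.3492 = 0.01106 mol
n(HCl) left over = 0.01106 mol (1:1 ratio)
n(HCl) consumed by analyte = 0.02842 − 0.01106 = 0.01736 mol
From the 1:2 ratio, n(Na2CO3) = 1/2 × 0.01736 = 8.679 × 10^-3 mol
mass of Na2CO3 = 8.679 × 10^-3 × 105.99 = 0.9199 g
% Na2CO3 = 0.9199 / 1.117 × 100 = 82.35 %

82.35 %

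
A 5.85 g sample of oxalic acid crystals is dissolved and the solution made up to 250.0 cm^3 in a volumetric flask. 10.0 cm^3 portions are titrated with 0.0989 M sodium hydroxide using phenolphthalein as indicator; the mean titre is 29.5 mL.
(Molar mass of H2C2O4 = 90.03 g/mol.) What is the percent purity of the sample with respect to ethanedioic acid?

H2C2O4 + 2 NaOH → Na2C2O4 + 2 H2O
n(NaOH) per titration = 0.0295 × 0.0989 = 2.92 × 10^-3 mol
From the 1:2 ratio, n(H2C2O4) in each aliquot = 1/2 × 2.92 × 10^-3 = 1.46 × 10^-3 mol
n(H2C2O4) in the whole flask = 1.46 × 10^-3 × 250.0/10.0 = 0.0365 mol
mass of H2C2O4 = 0.0365 × 90.03 = 3.28 g
% H2C2O4 = 3.28 / 5.85 × 100 = 56.1 %

56.1 %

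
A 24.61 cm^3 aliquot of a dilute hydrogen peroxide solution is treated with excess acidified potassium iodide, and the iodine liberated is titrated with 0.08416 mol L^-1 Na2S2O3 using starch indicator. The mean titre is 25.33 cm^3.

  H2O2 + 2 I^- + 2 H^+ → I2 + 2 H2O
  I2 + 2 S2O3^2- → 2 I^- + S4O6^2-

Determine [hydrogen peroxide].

n(S2O3^2-) = 0.02533 × 0.08416 = 2.132 × 10^-3 mol
n(I2) = n(S2O3^2-)/2 = 1.066 × 10^-3 mol
n(H2O2) in the aliquot = 1.066 × 10^-3 mol (1:1 ratio)
[H2O2] = 1.066 × 10^-3 / 0.02461 = 0.04331 mol/L

0.04331 mol/L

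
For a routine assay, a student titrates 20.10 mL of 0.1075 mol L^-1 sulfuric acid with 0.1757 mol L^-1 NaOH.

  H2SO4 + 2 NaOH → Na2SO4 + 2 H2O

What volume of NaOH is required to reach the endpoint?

24.60 mL

n(H2SO4) = 0.02010 L × 0.1075 mol/L = 2.161 × 10^-3 mol
From the 2:1 stoichiometry, n(NaOH) = 2/1 × 2.161 × 10^-3 = 4.322 × 10^-3 mol
V(NaOH) = 4.322 × 10^-3 mol / 0.1757 mol/L = 0.02460 L = 24.60 mL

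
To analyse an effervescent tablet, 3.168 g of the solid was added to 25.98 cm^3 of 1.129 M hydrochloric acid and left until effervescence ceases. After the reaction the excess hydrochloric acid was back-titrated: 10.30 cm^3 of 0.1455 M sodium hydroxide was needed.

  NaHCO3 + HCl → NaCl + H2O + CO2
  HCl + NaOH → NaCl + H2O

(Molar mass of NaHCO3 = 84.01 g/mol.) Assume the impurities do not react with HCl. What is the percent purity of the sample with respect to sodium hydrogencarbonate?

73.81 %

n(HCl) added = 0.02598 × 1.129 = 0.02933 mol
n(NaOH) used in back-titration = 0.01030 × 0.1455 = 1.499 × 10^-3 mol
n(HCl) left over = 1.499 × 10^-3 mol (1:1 ratio)
n(HCl) consumed by analyte = 0.02933 − 1.499 × 10^-3 = 0.02783 mol
n(NaHCO3) = 0.02783 mol (1:1 ratio)
mass of NaHCO3 = 0.02783 × 84.01 = 2.338 g
% NaHCO3 = 2.338 / 3.168 × 100 = 73.81 %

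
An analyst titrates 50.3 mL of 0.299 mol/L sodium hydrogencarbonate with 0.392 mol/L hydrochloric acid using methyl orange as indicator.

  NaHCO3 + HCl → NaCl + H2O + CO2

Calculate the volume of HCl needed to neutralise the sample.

n(NaHCO3) = 0.0503 L × 0.299 mol/L = 0.0150 mol
n(HCl) = 0.0150 mol (1:1 stoichiometry)
V(HCl) = 0.0150 mol / 0.392 mol/L = 0.0384 L = 38.4 mL

38.4 mL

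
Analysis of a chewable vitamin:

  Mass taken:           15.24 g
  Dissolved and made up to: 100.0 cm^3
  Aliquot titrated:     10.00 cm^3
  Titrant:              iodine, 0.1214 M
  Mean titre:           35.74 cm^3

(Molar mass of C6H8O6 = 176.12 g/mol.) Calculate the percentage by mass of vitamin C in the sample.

C6H8O6 + I2 → C6H6O6 + 2 HI
n(I2) per titration = 0.03574 × 0.1214 = 4.339 × 10^-3 mol
n(C6H8O6) in each aliquot = 4.339 × 10^-3 mol (1:1 ratio)
n(C6H8O6) in the whole flask = 4.339 × 10^-3 × 100.0/10.00 = 0.04339 mol
mass of C6H8O6 = 0.04339 × 176.12 = 7.642 g
% C6H8O6 = 7.642 / 15.24 × 100 = 50.14 %

50.14 %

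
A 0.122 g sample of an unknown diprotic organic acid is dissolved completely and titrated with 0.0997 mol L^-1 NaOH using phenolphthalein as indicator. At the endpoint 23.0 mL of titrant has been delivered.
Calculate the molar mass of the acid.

106 g/mol

n(NaOH) = 0.0230 L × 0.0997 mol/L = 2.29 × 10^-3 mol
From the 1:2 ratio, n(H2A) = 1/2 × 2.29 × 10^-3 = 1.15 × 10^-3 mol
M = m / n = 0.122 g / 1.15 × 10^-3 mol = 106 g/mol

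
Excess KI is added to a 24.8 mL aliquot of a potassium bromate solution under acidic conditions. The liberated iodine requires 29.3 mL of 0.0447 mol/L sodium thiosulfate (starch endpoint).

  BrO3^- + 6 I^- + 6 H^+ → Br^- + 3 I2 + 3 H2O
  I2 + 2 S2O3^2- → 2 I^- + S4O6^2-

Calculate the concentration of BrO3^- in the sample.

0.00880 mol/L

n(S2O3^2-) = 0.0293 × 0.0447 = 1.31 × 10^-3 mol
n(I2) = n(S2O3^2-)/2 = 6.55 × 10^-4 mol
From the 1:3 ratio, n(BrO3^-) in the aliquot = 1/3 × 6.55 × 10^-4 = 2.18 × 10^-4 mol
[BrO3^-] = 2.18 × 10^-4 / 0.0248 = 0.00880 mol/L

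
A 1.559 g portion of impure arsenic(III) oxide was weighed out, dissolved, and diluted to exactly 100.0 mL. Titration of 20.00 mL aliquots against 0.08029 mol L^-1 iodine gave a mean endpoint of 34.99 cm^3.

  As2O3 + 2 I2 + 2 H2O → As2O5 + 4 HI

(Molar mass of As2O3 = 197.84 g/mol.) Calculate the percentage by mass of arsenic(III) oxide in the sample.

89.13 %

n(I2) per titration = 0.03499 × 0.08029 = 2.809 × 10^-3 mol
From the 1:2 ratio, n(As2O3) in each aliquot = 1/2 × 2.809 × 10^-3 = 1.405 × 10^-3 mol
n(As2O3) in the whole flask = 1.405 × 10^-3 × 100.0/20.00 = 7.023 × 10^-3 mol
mass of As2O3 = 7.023 × 10^-3 × 197.84 = 1.390 g
% As2O3 = 1.390 / 1.559 × 100 = 89.13 %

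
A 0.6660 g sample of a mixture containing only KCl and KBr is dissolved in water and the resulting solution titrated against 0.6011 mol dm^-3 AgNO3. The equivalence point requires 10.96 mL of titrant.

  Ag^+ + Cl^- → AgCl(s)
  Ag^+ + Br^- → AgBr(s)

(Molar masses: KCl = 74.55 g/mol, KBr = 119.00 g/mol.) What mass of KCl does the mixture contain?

0.1979 g

n(AgNO3) = 0.01096 × 0.6011 = 6.588 × 10^-3 mol
Let x = n(KCl), y = n(KBr).
Titrant: 1x + 1y = 6.588 × 10^-3;  mass: 74.55x + 119.00y = 0.6660
Solving, x = 2.654 × 10^-3 mol, y = 3.934 × 10^-3 mol
mass of KCl = 2.654 × 10^-3 × 74.55 = 0.1979 g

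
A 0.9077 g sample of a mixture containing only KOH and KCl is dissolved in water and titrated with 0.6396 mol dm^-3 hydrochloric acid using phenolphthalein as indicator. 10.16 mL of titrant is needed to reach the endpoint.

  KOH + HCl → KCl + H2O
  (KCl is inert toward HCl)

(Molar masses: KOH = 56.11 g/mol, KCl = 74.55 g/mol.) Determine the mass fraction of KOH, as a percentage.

n(HCl) = 0.01016 × 0.6396 = 6.498 × 10^-3 mol
Let x = n(KOH), y = n(KCl).
Titrant: 1x = 6.498 × 10^-3;  mass: 56.11x + 74.55y = 0.9077
Solving, x = 6.498 × 10^-3 mol, y = 7.285 × 10^-3 mol
mass of KOH = 6.498 × 10^-3 × 56.11 = 0.3646 g
% KOH = 0.3646 / 0.9077 × 100 = 40.17 %

40.17 %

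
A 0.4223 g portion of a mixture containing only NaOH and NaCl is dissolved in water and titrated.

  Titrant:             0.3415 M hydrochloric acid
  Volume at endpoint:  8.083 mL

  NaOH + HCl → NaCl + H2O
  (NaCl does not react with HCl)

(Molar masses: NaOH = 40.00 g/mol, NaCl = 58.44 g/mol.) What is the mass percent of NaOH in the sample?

26.15 %

n(HCl) = 0.008083 × 0.3415 = 2.760 × 10^-3 mol
Let x = n(NaOH), y = n(NaCl).
Titrant: 1x = 2.760 × 10^-3;  mass: 40.00x + 58.44y = 0.4223
Solving, x = 2.760 × 10^-3 mol, y = 5.337 × 10^-3 mol
mass of NaOH = 2.760 × 10^-3 × 40.00 = 0.1104 g
% NaOH = 0.1104 / 0.4223 × 100 = 26.15 %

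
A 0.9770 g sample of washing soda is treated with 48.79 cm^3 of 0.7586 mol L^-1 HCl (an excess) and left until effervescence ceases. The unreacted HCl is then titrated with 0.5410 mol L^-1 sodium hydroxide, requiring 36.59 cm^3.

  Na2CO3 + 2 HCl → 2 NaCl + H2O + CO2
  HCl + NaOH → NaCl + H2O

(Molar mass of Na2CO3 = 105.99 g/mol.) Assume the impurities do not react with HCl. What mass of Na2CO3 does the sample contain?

n(HCl) added = 0.04879 × 0.7586 = 0.03701 mol
n(NaOH) used in back-titration = 0.03659 × 0.5410 = 0.01980 mol
n(HCl) left over = 0.01980 mol (1:1 ratio)
n(HCl) consumed by analyte = 0.03701 − 0.01980 = 0.01722 mol
From the 1:2 ratio, n(Na2CO3) = 1/2 × 0.01722 = 8.608 × 10^-3 mol
mass of Na2CO3 = 8.608 × 10^-3 × 105.99 = 0.9124 g

0.9124 g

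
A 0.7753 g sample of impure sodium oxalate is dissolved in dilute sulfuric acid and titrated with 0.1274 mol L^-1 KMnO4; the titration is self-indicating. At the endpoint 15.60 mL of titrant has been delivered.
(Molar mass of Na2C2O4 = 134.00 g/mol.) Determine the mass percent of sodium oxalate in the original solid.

2 MnO4^- + 5 C2O4^2- + 16 H^+ → 2 Mn^2+ + 10 CO2 + 8 H2O
n(KMnO4) = 0.01560 L × 0.1274 mol/L = 1.987 × 10^-3 mol
From the 5:2 ratio, n(Na2C2O4) = 5/2 × 1.987 × 10^-3 = 4.969 × 10^-3 mol
mass of Na2C2O4 = 4.969 × 10^-3 × 134.00 g/mol = 0.6658 g
% Na2C2O4 = 0.6658 / 0.7753 × 100 = 85.88 %

85.88 %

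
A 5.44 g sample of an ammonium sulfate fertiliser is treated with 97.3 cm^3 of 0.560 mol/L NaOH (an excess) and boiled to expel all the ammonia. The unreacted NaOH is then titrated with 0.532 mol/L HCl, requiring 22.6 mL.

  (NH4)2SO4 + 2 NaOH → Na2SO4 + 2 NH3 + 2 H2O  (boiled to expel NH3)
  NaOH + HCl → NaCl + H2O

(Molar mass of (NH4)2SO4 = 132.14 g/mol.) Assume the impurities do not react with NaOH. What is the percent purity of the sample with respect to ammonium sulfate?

n(NaOH) added = 0.0973 × 0.560 = 0.0545 mol
n(HCl) used in back-titration = 0.0226 × 0.532 = 0.0120 mol
n(NaOH) left over = 0.0120 mol (1:1 ratio)
n(NaOH) consumed by analyte = 0.0545 − 0.0120 = 0.0425 mol
From the 1:2 ratio, n((NH4)2SO4) = 1/2 × 0.0425 = 0.0212 mol
mass of (NH4)2SO4 = 0.0212 × 132.14 = 2.81 g
% (NH4)2SO4 = 2.81 / 5.44 × 100 = 51.6 %

51.6 %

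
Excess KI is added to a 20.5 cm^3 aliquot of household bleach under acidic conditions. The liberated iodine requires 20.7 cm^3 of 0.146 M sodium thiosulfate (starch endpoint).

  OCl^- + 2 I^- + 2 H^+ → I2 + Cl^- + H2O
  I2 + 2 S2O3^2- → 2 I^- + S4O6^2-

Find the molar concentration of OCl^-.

n(S2O3^2-) = 0.0207 × 0.146 = 3.02 × 10^-3 mol
n(I2) = n(S2O3^2-)/2 = 1.51 × 10^-3 mol
n(OCl^-) in the aliquot = 1.51 × 10^-3 mol (1:1 ratio)
[OCl^-] = 1.51 × 10^-3 / 0.0205 = 0.0737 mol/L

0.0737 M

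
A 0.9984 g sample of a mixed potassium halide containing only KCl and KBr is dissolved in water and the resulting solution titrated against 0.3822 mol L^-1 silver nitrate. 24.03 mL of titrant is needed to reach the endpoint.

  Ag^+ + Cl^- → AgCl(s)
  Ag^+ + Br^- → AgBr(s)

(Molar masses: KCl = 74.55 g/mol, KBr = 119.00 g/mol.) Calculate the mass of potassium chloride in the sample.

n(AgNO3) = 0.02403 × 0.3822 = 9.184 × 10^-3 mol
Let x = n(KCl), y = n(KBr).
Titrant: 1x + 1y = 9.184 × 10^-3;  mass: 74.55x + 119.00y = 0.9984
Solving, x = 2.127 × 10^-3 mol, y = 7.058 × 10^-3 mol
mass of KCl = 2.127 × 10^-3 × 74.55 = 0.1585 g

0.1585 g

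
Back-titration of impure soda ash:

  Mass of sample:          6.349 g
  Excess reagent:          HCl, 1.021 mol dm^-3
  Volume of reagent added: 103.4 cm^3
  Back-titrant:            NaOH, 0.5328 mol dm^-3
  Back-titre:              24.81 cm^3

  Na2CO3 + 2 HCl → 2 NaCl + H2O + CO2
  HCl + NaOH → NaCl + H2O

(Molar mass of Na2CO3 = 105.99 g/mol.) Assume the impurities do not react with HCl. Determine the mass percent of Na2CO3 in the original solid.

77.09 %

n(HCl) added = 0.1034 × 1.021 = 0.1056 mol
n(NaOH) used in back-titration = 0.02481 × 0.5328 = 0.01322 mol
n(HCl) left over = 0.01322 mol (1:1 ratio)
n(HCl) consumed by analyte = 0.1056 − 0.01322 = 0.09235 mol
From the 1:2 ratio, n(Na2CO3) = 1/2 × 0.09235 = 0.04618 mol
mass of Na2CO3 = 0.04618 × 105.99 = 4.894 g
% Na2CO3 = 4.894 / 6.349 × 100 = 77.09 %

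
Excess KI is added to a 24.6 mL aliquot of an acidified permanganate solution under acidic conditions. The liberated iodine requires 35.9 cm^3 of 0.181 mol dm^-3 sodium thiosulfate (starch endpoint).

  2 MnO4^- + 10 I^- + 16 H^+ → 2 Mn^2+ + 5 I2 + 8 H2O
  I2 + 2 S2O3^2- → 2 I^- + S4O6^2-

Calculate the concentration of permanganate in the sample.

n(S2O3^2-) = 0.0359 × 0.181 = 6.50 × 10^-3 mol
n(I2) = n(S2O3^2-)/2 = 3.25 × 10^-3 mol
From the 2:5 ratio, n(MnO4^-) in the aliquot = 2/5 × 3.25 × 10^-3 = 1.30 × 10^-3 mol
[MnO4^-] = 1.30 × 10^-3 / 0.0246 = 0.0528 mol/L

0.0528 mol/L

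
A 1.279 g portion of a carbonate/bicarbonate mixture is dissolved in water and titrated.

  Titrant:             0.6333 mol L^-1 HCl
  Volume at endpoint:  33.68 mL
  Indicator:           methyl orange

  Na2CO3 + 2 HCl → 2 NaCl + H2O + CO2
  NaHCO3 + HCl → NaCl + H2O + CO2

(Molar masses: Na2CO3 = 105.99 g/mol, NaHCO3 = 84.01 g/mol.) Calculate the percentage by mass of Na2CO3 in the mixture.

68.52 %

n(HCl) = 0.03368 × 0.6333 = 0.02133 mol
Let x = n(Na2CO3), y = n(NaHCO3).
Titrant: 2x + 1y = 0.02133;  mass: 105.99x + 84.01y = 1.279
Solving, x = 8.268 × 10^-3 mol, y = 4.793 × 10^-3 mol
mass of Na2CO3 = 8.268 × 10^-3 × 105.99 = 0.8764 g
% Na2CO3 = 0.8764 / 1.279 × 100 = 68.52 %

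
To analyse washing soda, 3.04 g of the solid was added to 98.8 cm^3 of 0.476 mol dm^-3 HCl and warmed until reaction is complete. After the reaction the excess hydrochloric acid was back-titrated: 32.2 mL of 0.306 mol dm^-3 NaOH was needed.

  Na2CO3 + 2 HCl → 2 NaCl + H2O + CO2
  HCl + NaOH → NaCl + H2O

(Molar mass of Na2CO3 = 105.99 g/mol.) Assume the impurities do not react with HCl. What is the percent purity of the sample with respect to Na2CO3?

64.8 %

n(HCl) added = 0.0988 × 0.476 = 0.0470 mol
n(NaOH) used in back-titration = 0.0322 × 0.306 = 9.85 × 10^-3 mol
n(HCl) left over = 9.85 × 10^-3 mol (1:1 ratio)
n(HCl) consumed by analyte = 0.0470 − 9.85 × 10^-3 = 0.0372 mol
From the 1:2 ratio, n(Na2CO3) = 1/2 × 0.0372 = 0.0186 mol
mass of Na2CO3 = 0.0186 × 105.99 = 1.97 g
% Na2CO3 = 1.97 / 3.04 × 100 = 64.8 %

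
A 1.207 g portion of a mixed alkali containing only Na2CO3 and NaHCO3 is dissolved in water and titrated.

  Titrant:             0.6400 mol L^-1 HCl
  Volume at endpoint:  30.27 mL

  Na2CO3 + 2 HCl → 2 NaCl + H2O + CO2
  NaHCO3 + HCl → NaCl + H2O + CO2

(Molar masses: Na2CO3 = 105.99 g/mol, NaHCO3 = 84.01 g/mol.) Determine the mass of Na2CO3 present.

n(HCl) = 0.03027 × 0.6400 = 0.01937 mol
Let x = n(Na2CO3), y = n(NaHCO3).
Titrant: 2x + 1y = 0.01937;  mass: 105.99x + 84.01y = 1.207
Solving, x = 6.779 × 10^-3 mol, y = 5.815 × 10^-3 mol
mass of Na2CO3 = 6.779 × 10^-3 × 105.99 = 0.7185 g

0.7185 g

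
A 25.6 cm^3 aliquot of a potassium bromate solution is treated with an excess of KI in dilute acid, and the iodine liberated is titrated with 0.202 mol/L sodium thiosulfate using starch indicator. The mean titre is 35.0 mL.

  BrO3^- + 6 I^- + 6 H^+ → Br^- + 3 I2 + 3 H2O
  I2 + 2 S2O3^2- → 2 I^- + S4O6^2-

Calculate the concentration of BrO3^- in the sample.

0.0460 mol/L

n(S2O3^2-) = 0.0350 × 0.202 = 7.07 × 10^-3 mol
n(I2) = n(S2O3^2-)/2 = 3.53 × 10^-3 mol
From the 1:3 ratio, n(BrO3^-) in the aliquot = 1/3 × 3.53 × 10^-3 = 1.18 × 10^-3 mol
[BrO3^-] = 1.18 × 10^-3 / 0.0256 = 0.0460 mol/L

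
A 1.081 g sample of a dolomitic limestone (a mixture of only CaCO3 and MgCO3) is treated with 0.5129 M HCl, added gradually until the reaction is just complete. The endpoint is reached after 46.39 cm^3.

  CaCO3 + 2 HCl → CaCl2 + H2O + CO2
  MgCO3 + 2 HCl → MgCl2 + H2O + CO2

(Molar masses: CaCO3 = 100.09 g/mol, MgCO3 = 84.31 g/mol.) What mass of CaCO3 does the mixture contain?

0.4947 g

n(HCl) = 0.04639 × 0.5129 = 0.02379 mol
Let x = n(CaCO3), y = n(MgCO3).
Titrant: 2x + 2y = 0.02379;  mass: 100.09x + 84.31y = 1.081
Solving, x = 4.942 × 10^-3 mol, y = 6.955 × 10^-3 mol
mass of CaCO3 = 4.942 × 10^-3 × 100.09 = 0.4947 g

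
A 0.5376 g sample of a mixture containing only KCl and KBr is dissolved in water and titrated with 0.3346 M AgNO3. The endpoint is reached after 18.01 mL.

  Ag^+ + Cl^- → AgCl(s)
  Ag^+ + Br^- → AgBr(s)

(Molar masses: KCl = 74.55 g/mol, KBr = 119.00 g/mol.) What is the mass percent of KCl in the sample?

56.00 %

n(AgNO3) = 0.01801 × 0.3346 = 6.026 × 10^-3 mol
Let x = n(KCl), y = n(KBr).
Titrant: 1x + 1y = 6.026 × 10^-3;  mass: 74.55x + 119.00y = 0.5376
Solving, x = 4.039 × 10^-3 mol, y = 1.988 × 10^-3 mol
mass of KCl = 4.039 × 10^-3 × 74.55 = 0.3011 g
% KCl = 0.3011 / 0.5376 × 100 = 56.00 %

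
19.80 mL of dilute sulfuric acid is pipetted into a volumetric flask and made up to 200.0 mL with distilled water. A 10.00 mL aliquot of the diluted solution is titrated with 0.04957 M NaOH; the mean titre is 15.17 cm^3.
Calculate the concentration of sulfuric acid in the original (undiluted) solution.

0.3798 M

H2SO4 + 2 NaOH → Na2SO4 + 2 H2O
n(NaOH) = 0.01517 × 0.04957 = 7.520 × 10^-4 mol
From the 1:2 ratio, n(H2SO4) in the aliquot = 1/2 × 7.520 × 10^-4 = 3.760 × 10^-4 mol
[H2SO4]_dilute = 3.760 × 10^-4 / 0.01000 = 0.03760 mol/L
Dilution factor = 200.0 / 19.80 = 10.10
[H2SO4]_stock = 0.03760 × 10.10 = 0.3798 mol/L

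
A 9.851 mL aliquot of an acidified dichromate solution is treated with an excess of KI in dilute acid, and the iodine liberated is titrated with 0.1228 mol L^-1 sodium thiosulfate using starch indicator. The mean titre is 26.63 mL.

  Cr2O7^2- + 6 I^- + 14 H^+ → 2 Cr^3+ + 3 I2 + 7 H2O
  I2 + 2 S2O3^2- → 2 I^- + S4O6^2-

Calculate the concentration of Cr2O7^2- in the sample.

n(S2O3^2-) = 0.02663 × 0.1228 = 3.270 × 10^-3 mol
n(I2) = n(S2O3^2-)/2 = 1.635 × 10^-3 mol
From the 1:3 ratio, n(Cr2O7^2-) in the aliquot = 1/3 × 1.635 × 10^-3 = 5.450 × 10^-4 mol
[Cr2O7^2-] = 5.450 × 10^-4 / 0.009851 = 0.05533 mol/L

0.05533 mol/L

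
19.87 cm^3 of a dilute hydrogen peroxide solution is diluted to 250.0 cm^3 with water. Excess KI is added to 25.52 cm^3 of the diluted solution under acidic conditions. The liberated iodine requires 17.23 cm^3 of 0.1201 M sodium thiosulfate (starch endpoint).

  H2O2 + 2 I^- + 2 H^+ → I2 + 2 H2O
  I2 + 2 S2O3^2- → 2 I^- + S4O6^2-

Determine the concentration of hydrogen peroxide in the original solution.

n(S2O3^2-) = 0.01723 × 0.1201 = 2.069 × 10^-3 mol
n(I2) = n(S2O3^2-)/2 = 1.035 × 10^-3 mol
n(H2O2) in the aliquot = 1.035 × 10^-3 mol (1:1 ratio)
[H2O2]_dilute = 1.035 × 10^-3 / 0.02552 = 0.04054 mol/L
[H2O2]_original = 0.04054 × 250.0/19.87 = 0.5101 mol/L

0.5101 M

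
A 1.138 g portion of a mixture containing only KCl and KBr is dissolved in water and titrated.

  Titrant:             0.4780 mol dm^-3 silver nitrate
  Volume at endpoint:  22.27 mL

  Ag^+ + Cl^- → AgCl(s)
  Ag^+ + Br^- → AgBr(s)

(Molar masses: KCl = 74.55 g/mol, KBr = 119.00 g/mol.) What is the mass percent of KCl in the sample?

n(AgNO3) = 0.02227 × 0.4780 = 0.01065 mol
Let x = n(KCl), y = n(KBr).
Titrant: 1x + 1y = 0.01065;  mass: 74.55x + 119.00y = 1.138
Solving, x = 2.897 × 10^-3 mol, y = 7.748 × 10^-3 mol
mass of KCl = 2.897 × 10^-3 × 74.55 = 0.2160 g
% KCl = 0.2160 / 1.138 × 100 = 18.98 %

18.98 %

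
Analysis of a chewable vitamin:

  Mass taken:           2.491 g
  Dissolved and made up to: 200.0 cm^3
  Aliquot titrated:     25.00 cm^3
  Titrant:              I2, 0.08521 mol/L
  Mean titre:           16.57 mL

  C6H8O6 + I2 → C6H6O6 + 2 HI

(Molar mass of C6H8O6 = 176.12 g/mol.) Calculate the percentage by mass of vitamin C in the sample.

79.86 %

n(I2) per titration = 0.01657 × 0.08521 = 1.412 × 10^-3 mol
n(C6H8O6) in each aliquot = 1.412 × 10^-3 mol (1:1 ratio)
n(C6H8O6) in the whole flask = 1.412 × 10^-3 × 200.0/25.00 = 0.01130 mol
mass of C6H8O6 = 0.01130 × 176.12 = 1.989 g
% C6H8O6 = 1.989 / 2.491 × 100 = 79.86 %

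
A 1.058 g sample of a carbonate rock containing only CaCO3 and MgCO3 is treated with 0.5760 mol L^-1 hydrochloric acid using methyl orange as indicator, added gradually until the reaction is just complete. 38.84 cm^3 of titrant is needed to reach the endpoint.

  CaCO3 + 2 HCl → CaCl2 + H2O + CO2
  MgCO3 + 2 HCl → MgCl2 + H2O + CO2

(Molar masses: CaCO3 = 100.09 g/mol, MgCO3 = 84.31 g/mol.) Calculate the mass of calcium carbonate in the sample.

0.7289 g

n(HCl) = 0.03884 × 0.5760 = 0.02237 mol
Let x = n(CaCO3), y = n(MgCO3).
Titrant: 2x + 2y = 0.02237;  mass: 100.09x + 84.31y = 1.058
Solving, x = 7.282 × 10^-3 mol, y = 3.904 × 10^-3 mol
mass of CaCO3 = 7.282 × 10^-3 × 100.09 = 0.7289 g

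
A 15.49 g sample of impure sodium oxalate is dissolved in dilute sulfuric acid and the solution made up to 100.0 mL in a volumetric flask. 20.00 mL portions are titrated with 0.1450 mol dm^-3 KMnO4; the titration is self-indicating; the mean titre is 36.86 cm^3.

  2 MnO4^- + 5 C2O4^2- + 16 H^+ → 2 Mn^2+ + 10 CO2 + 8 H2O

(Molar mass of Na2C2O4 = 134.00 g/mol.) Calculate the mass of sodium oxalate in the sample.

8.952 g

n(KMnO4) per titration = 0.03686 × 0.1450 = 5.345 × 10^-3 mol
From the 5:2 ratio, n(Na2C2O4) in each aliquot = 5/2 × 5.345 × 10^-3 = 0.01336 mol
n(Na2C2O4) in the whole flask = 0.01336 × 100.0/20.00 = 0.06681 mol
mass of Na2C2O4 = 0.06681 × 134.00 = 8.952 g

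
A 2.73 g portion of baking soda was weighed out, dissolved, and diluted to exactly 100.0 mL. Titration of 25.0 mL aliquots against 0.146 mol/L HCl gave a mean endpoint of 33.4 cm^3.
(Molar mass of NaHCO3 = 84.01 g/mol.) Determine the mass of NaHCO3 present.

1.64 g

NaHCO3 + HCl → NaCl + H2O + CO2
n(HCl) per titration = 0.0334 × 0.146 = 4.88 × 10^-3 mol
n(NaHCO3) in each aliquot = 4.88 × 10^-3 mol (1:1 ratio)
n(NaHCO3) in the whole flask = 4.88 × 10^-3 × 100.0/25.0 = 0.0195 mol
mass of NaHCO3 = 0.0195 × 84.01 = 1.64 g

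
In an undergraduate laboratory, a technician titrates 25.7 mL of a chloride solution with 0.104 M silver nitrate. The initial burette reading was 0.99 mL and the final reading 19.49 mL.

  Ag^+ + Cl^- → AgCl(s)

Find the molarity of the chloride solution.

0.0749 M

n(AgNO3) = 0.0185 L × 0.104 mol/L = 1.92 × 10^-3 mol
n(Cl-) = 1.92 × 10^-3 mol (1:1 mole ratio)
[Cl-] = 1.92 × 10^-3 mol / 0.0257 L = 0.0749 mol/L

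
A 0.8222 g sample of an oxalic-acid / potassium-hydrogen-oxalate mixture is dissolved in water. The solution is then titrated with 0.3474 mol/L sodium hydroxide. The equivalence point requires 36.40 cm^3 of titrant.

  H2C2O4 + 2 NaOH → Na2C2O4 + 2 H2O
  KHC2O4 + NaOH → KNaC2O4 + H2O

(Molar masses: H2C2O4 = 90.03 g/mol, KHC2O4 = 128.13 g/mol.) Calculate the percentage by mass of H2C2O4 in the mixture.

n(NaOH) = 0.03640 × 0.3474 = 0.01265 mol
Let x = n(H2C2O4), y = n(KHC2O4).
Titrant: 2x + 1y = 0.01265;  mass: 90.03x + 128.13y = 0.8222
Solving, x = 4.801 × 10^-3 mol, y = 3.044 × 10^-3 mol
mass of H2C2O4 = 4.801 × 10^-3 × 90.03 = 0.4322 g
% H2C2O4 = 0.4322 / 0.8222 × 100 = 52.57 %

52.57 %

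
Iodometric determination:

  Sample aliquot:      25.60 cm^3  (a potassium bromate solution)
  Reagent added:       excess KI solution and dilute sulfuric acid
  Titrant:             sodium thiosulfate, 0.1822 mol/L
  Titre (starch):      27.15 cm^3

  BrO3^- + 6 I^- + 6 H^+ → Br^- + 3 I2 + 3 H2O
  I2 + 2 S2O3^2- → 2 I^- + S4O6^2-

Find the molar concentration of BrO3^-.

n(S2O3^2-) = 0.02715 × 0.1822 = 4.947 × 10^-3 mol
n(I2) = n(S2O3^2-)/2 = 2.473 × 10^-3 mol
From the 1:3 ratio, n(BrO3^-) in the aliquot = 1/3 × 2.473 × 10^-3 = 8.245 × 10^-4 mol
[BrO3^-] = 8.245 × 10^-4 / 0.02560 = 0.03221 mol/L

0.03221 mol/L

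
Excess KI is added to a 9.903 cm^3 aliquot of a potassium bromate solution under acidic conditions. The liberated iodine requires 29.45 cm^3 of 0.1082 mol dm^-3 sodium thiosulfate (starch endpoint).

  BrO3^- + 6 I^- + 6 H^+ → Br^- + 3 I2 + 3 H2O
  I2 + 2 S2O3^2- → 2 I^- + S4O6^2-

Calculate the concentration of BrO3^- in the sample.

0.05363 mol/L

n(S2O3^2-) = 0.02945 × 0.1082 = 3.186 × 10^-3 mol
n(I2) = n(S2O3^2-)/2 = 1.593 × 10^-3 mol
From the 1:3 ratio, n(BrO3^-) in the aliquot = 1/3 × 1.593 × 10^-3 = 5.311 × 10^-4 mol
[BrO3^-] = 5.311 × 10^-4 / 0.009903 = 0.05363 mol/L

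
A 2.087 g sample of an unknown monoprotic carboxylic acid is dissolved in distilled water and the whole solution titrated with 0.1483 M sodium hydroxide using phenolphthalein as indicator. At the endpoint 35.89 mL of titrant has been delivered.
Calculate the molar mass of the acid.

n(NaOH) = 0.03589 L × 0.1483 mol/L = 5.322 × 10^-3 mol
n(HA) = 5.322 × 10^-3 mol (1:1 ratio)
M = m / n = 2.087 g / 5.322 × 10^-3 mol = 392.1 g/mol

392.1 g/mol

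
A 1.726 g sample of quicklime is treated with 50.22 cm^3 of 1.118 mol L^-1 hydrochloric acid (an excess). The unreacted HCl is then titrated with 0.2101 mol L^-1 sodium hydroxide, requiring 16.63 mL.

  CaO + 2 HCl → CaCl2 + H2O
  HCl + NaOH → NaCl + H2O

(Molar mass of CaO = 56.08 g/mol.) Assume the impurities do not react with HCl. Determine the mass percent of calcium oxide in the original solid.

n(HCl) added = 0.05022 × 1.118 = 0.05615 mol
n(NaOH) used in back-titration = 0.01663 × 0.2101 = 3.494 × 10^-3 mol
n(HCl) left over = 3.494 × 10^-3 mol (1:1 ratio)
n(HCl) consumed by analyte = 0.05615 − 3.494 × 10^-3 = 0.05265 mol
From the 1:2 ratio, n(CaO) = 1/2 × 0.05265 = 0.02633 mol
mass of CaO = 0.02633 × 56.08 = 1.476 g
% CaO = 1.476 / 1.726 × 100 = 85.54 %

85.54 %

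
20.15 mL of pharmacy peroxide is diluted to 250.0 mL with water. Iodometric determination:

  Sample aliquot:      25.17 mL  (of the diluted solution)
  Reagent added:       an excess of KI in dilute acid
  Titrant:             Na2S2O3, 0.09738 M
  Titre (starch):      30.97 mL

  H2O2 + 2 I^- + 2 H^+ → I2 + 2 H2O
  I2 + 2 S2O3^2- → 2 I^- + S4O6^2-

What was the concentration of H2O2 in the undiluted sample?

n(S2O3^2-) = 0.03097 × 0.09738 = 3.016 × 10^-3 mol
n(I2) = n(S2O3^2-)/2 = 1.508 × 10^-3 mol
n(H2O2) in the aliquot = 1.508 × 10^-3 mol (1:1 ratio)
[H2O2]_dilute = 1.508 × 10^-3 / 0.02517 = 0.05991 mol/L
[H2O2]_original = 0.05991 × 250.0/20.15 = 0.7433 mol/L

0.7433 M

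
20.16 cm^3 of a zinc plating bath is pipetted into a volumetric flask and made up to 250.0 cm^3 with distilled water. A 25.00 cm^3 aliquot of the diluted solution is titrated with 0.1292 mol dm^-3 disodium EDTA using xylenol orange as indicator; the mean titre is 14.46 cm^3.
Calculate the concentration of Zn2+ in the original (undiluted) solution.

Zn^2+ + EDTA^4- → [Zn(EDTA)]^2-
n(EDTA) = 0.01446 × 0.1292 = 1.868 × 10^-3 mol
n(Zn2+) in the aliquot = 1.868 × 10^-3 mol (1:1 ratio)
[Zn2+]_dilute = 1.868 × 10^-3 / 0.02500 = 0.07473 mol/L
Dilution factor = 250.0 / 20.16 = 12.40
[Zn2+]_stock = 0.07473 × 12.40 = 0.9267 mol/L

0.9267 mol/L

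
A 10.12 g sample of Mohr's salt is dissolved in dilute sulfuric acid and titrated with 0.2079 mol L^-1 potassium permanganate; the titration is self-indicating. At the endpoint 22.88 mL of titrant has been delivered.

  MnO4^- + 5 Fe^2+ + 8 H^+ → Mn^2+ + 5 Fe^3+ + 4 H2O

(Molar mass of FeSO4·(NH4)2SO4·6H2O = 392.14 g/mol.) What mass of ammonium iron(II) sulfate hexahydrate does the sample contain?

9.327 g

n(KMnO4) = 0.02288 L × 0.2079 mol/L = 4.757 × 10^-3 mol
From the 5:1 ratio, n(FeSO4·(NH4)2SO4·6H2O) = 5/1 × 4.757 × 10^-3 = 0.02378 mol
mass of FeSO4·(NH4)2SO4·6H2O = 0.02378 × 392.14 g/mol = 9.327 g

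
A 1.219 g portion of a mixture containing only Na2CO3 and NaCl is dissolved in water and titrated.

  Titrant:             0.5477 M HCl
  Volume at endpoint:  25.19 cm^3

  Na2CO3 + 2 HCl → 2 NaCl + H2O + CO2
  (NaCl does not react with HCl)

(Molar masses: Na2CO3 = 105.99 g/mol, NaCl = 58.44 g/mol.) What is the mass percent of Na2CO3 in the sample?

59.98 %

n(HCl) = 0.02519 × 0.5477 = 0.01380 mol
Let x = n(Na2CO3), y = n(NaCl).
Titrant: 2x = 0.01380;  mass: 105.99x + 58.44y = 1.219
Solving, x = 6.898 × 10^-3 mol, y = 8.348 × 10^-3 mol
mass of Na2CO3 = 6.898 × 10^-3 × 105.99 = 0.7311 g
% Na2CO3 = 0.7311 / 1.219 × 100 = 59.98 %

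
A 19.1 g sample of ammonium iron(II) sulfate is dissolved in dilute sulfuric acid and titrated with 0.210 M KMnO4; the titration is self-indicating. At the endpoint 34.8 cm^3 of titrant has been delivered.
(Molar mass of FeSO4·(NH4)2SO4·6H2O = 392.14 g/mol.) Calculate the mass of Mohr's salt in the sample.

MnO4^- + 5 Fe^2+ + 8 H^+ → Mn^2+ + 5 Fe^3+ + 4 H2O
n(KMnO4) = 0.0348 L × 0.210 mol/L = 7.31 × 10^-3 mol
From the 5:1 ratio, n(FeSO4·(NH4)2SO4·6H2O) = 5/1 × 7.31 × 10^-3 = 0.0365 mol
mass of FeSO4·(NH4)2SO4·6H2O = 0.0365 × 392.14 g/mol = 14.3 g

14.3 g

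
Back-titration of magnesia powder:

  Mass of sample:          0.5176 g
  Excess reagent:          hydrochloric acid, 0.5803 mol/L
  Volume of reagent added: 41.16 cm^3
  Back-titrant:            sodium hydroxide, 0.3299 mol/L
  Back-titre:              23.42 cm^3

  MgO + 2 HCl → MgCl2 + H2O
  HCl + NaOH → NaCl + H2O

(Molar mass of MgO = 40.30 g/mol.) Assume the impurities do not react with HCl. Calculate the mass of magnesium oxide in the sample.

n(HCl) added = 0.04116 × 0.5803 = 0.02389 mol
n(NaOH) used in back-titration = 0.02342 × 0.3299 = 7.726 × 10^-3 mol
n(HCl) left over = 7.726 × 10^-3 mol (1:1 ratio)
n(HCl) consumed by analyte = 0.02389 − 7.726 × 10^-3 = 0.01616 mol
From the 1:2 ratio, n(MgO) = 1/2 × 0.01616 = 8.079 × 10^-3 mol
mass of MgO = 8.079 × 10^-3 × 40.30 = 0.3256 g

0.3256 g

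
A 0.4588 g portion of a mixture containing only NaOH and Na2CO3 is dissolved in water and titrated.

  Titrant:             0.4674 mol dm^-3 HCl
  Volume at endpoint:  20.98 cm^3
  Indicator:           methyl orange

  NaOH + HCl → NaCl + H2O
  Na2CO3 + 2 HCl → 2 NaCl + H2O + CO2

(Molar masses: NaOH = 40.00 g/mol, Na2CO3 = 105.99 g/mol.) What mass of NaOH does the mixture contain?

0.1874 g

n(HCl) = 0.02098 × 0.4674 = 9.806 × 10^-3 mol
Let x = n(NaOH), y = n(Na2CO3).
Titrant: 1x + 2y = 9.806 × 10^-3;  mass: 40.00x + 105.99y = 0.4588
Solving, x = 4.684 × 10^-3 mol, y = 2.561 × 10^-3 mol
mass of NaOH = 4.684 × 10^-3 × 40.00 = 0.1874 g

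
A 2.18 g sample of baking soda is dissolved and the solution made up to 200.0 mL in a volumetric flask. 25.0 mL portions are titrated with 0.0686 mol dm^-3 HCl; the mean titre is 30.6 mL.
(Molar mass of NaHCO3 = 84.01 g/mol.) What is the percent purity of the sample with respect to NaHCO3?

64.7 %

NaHCO3 + HCl → NaCl + H2O + CO2
n(HCl) per titration = 0.0306 × 0.0686 = 2.10 × 10^-3 mol
n(NaHCO3) in each aliquot = 2.10 × 10^-3 mol (1:1 ratio)
n(NaHCO3) in the whole flask = 2.10 × 10^-3 × 200.0/25.0 = 0.0168 mol
mass of NaHCO3 = 0.0168 × 84.01 = 1.41 g
% NaHCO3 = 1.41 / 2.18 × 100 = 64.7 %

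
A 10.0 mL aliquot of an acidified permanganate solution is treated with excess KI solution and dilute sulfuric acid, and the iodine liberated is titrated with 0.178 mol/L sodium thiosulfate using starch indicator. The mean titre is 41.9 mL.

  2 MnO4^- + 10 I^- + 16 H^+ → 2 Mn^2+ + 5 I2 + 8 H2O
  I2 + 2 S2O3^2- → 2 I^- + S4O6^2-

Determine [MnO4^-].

n(S2O3^2-) = 0.0419 × 0.178 = 7.46 × 10^-3 mol
n(I2) = n(S2O3^2-)/2 = 3.73 × 10^-3 mol
From the 2:5 ratio, n(MnO4^-) in the aliquot = 2/5 × 3.73 × 10^-3 = 1.49 × 10^-3 mol
[MnO4^-] = 1.49 × 10^-3 / 0.0100 = 0.149 mol/L

0.149 mol/L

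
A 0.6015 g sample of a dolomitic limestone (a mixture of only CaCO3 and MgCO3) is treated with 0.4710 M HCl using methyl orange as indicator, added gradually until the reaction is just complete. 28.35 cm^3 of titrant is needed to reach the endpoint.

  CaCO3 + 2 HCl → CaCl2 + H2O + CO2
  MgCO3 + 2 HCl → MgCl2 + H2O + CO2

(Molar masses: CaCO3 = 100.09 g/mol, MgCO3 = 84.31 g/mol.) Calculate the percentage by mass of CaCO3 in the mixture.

40.72 %

n(HCl) = 0.02835 × 0.4710 = 0.01335 mol
Let x = n(CaCO3), y = n(MgCO3).
Titrant: 2x + 2y = 0.01335;  mass: 100.09x + 84.31y = 0.6015
Solving, x = 2.447 × 10^-3 mol, y = 4.230 × 10^-3 mol
mass of CaCO3 = 2.447 × 10^-3 × 100.09 = 0.2449 g
% CaCO3 = 0.2449 / 0.6015 × 100 = 40.72 %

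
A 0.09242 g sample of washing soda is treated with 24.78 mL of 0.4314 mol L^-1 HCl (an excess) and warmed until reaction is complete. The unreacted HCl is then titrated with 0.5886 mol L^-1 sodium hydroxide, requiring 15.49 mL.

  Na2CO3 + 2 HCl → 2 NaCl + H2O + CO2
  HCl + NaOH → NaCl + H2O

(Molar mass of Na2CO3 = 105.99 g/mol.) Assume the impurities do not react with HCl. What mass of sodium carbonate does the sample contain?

n(HCl) added = 0.02478 × 0.4314 = 0.01069 mol
n(NaOH) used in back-titration = 0.01549 × 0.5886 = 9.117 × 10^-3 mol
n(HCl) left over = 9.117 × 10^-3 mol (1:1 ratio)
n(HCl) consumed by analyte = 0.01069 − 9.117 × 10^-3 = 1.573 × 10^-3 mol
From the 1:2 ratio, n(Na2CO3) = 1/2 × 1.573 × 10^-3 = 7.863 × 10^-4 mol
mass of Na2CO3 = 7.863 × 10^-4 × 105.99 = 0.08334 g

0.08334 g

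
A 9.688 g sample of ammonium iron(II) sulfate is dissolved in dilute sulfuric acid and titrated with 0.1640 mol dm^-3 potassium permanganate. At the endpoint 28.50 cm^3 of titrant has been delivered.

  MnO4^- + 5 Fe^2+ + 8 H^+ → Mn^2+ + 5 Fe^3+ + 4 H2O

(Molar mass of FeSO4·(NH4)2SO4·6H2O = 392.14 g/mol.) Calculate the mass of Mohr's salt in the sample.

9.164 g

n(KMnO4) = 0.02850 L × 0.1640 mol/L = 4.674 × 10^-3 mol
From the 5:1 ratio, n(FeSO4·(NH4)2SO4·6H2O) = 5/1 × 4.674 × 10^-3 = 0.02337 mol
mass of FeSO4·(NH4)2SO4·6H2O = 0.02337 × 392.14 g/mol = 9.164 g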